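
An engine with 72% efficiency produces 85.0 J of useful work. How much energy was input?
W_in = W_out/η = 85.0/0.72 = 118.1 J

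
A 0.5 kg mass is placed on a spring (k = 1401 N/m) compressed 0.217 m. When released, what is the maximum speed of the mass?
½kx² = ½mv² ⇒ v = x√(k/m) = (0.217)√(1401/0.5) = 11.49 m/s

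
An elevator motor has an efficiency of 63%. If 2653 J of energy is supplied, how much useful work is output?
W_out = η·W_in = 0.63·2653 = 1671.39 J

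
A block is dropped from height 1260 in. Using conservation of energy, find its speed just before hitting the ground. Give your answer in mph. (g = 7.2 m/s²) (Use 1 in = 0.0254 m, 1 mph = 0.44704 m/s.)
Convert to SI: h = 32.004 m
mgh = ½mv² ⇒ v = √(2gh) = √(2·7.2·32.004) = 21.4676 m/s = 48.02 mph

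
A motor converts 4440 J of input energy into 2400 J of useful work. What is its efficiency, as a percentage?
η = W_out/W_in = 2400/4440 = 54.05%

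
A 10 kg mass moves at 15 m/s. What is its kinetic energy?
KE = ½mv² = ½(10)(15)² = 1125.0 J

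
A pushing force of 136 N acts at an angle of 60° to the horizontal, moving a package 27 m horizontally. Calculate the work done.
W = F·d·cosθ = (136)(27)cos(60°) = 1836 J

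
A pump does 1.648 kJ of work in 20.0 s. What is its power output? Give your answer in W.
Convert to SI: W = 1648.0 J, t = 20.0 s
P = W/t = 1648.0/20.0 = 82.4 W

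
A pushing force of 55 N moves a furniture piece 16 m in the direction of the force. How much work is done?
W = F·d = (55)(16) = 880.0 J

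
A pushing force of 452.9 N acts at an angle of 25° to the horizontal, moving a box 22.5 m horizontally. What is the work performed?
W = F·d·cosθ = (452.9)(22.5)cos(25°) = 9236 J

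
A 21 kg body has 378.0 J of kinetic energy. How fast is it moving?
v = √(2·KE/m) = √(2·378.0/21) = 6.0 m/s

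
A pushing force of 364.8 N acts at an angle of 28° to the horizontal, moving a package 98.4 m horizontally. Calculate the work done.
W = F·d·cosθ = (364.8)(98.4)cos(28°) = 31690 J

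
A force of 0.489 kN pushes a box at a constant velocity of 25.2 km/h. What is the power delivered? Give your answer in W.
Convert to SI: F = 489.0 N, v = 7.0 m/s
P = Fv = (489.0)(7.0) = 3423 W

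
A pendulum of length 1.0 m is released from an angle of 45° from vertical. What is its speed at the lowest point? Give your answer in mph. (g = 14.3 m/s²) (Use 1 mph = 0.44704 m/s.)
h = L(1 − cosθ) = 1.0(1 − cos45°) = 0.292893 m
v = √(2gh) = √(2·14.3·0.292893) = 2.89426 m/s = 6.474 mph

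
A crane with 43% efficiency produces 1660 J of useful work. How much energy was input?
W_in = W_out/η = 1660/0.43 = 3860 J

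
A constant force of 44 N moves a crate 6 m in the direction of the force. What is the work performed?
W = F·d = (44)(6) = 264.0 J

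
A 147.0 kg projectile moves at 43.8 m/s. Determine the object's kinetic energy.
KE = ½mv² = ½(147.0)(43.8)² = 141000 J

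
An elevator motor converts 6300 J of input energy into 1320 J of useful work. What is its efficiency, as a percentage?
η = W_out/W_in = 1320/6300 = 20.95%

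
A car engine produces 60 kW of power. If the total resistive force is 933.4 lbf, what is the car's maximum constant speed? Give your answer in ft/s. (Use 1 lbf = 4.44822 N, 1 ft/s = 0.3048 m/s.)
Convert to SI: F = 4151.97 N
P = Fv ⇒ v = P/F = 60000 W/4151.97 N = 14.451 m/s = 47.41 ft/s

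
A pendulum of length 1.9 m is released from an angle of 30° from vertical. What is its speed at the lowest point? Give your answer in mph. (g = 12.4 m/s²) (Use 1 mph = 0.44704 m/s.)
h = L(1 − cosθ) = 1.9(1 − cos30°) = 0.254552 m
v = √(2gh) = √(2·12.4·0.254552) = 2.51255 m/s = 5.62 mph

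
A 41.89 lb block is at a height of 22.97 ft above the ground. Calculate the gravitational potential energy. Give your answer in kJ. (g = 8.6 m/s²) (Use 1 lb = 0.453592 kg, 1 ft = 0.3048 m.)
Convert to SI: m = 19.001 kg, h = 7.00126 m
PE = mgh = (19.001)(8.6)(7.00126) = 1144.06 J = 1.144 kJ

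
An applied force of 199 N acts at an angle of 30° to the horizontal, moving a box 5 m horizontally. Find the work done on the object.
W = F·d·cosθ = (199)(5)cos(30°) = 861.7 J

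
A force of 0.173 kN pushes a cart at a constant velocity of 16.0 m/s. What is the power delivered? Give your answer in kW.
Convert to SI: F = 173.0 N, v = 16.0 m/s
P = Fv = (173.0)(16.0) = 2768.0 W = 2.768 kW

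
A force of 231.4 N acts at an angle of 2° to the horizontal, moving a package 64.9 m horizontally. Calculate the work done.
W = F·d·cosθ = (231.4)(64.9)cos(2°) = 15010 J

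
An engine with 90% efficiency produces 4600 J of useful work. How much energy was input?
W_in = W_out/η = 4600/0.9 = 5111 J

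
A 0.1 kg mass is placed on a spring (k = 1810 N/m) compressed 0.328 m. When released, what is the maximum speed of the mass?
½kx² = ½mv² ⇒ v = x√(k/m) = (0.328)√(1810/0.1) = 44.13 m/s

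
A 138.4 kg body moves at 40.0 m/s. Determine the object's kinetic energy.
KE = ½mv² = ½(138.4)(40.0)² = 110700 J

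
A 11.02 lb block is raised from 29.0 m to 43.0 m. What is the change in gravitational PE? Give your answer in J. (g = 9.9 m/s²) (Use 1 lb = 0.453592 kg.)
Convert to SI: m = 4.99858 kg, Δh = 14.0 m
ΔPE = mgΔh = (4.99858)(9.9)(14.0) = 692.8 J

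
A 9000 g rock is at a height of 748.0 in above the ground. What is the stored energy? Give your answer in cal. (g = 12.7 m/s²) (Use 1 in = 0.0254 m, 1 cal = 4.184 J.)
Convert to SI: m = 9.0 kg, h = 18.9992 m
PE = mgh = (9.0)(12.7)(18.9992) = 2171.61 J = 519.0 cal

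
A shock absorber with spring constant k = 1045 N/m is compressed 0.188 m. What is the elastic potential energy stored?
PE = ½kx² = ½(1045)(0.188)² = 18.47 J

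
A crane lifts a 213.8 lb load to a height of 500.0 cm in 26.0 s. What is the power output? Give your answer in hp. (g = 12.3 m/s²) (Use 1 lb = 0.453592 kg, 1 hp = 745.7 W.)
Convert to SI: m = 96.978 kg, h = 5.0 m, t = 26.0 s
P = mgh/t = (96.978)(12.3)(5.0)/26.0 = 229.39 W = 0.3076 hp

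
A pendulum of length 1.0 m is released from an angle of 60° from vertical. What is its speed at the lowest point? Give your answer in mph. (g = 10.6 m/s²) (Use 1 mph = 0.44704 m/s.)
h = L(1 − cosθ) = 1.0(1 − cos60°) = 0.5 m
v = √(2gh) = √(2·10.6·0.5) = 3.25576 m/s = 7.283 mph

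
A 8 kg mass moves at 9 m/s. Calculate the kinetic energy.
KE = ½mv² = ½(8)(9)² = 324.0 J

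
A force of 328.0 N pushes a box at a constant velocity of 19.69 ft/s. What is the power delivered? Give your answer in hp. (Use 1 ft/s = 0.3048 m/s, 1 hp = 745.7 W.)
Convert to SI: F = 328.0 N, v = 6.00151 m/s
P = Fv = (328.0)(6.00151) = 1968.5 W = 2.64 hp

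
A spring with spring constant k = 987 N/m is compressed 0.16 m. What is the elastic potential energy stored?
PE = ½kx² = ½(987)(0.16)² = 12.63 J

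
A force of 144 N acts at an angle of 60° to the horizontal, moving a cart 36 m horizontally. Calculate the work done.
W = F·d·cosθ = (144)(36)cos(60°) = 2592 J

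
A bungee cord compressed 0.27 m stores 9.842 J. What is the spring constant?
k = 2·PE/x² = 2·9.842/(0.27)² = 270.0 N/m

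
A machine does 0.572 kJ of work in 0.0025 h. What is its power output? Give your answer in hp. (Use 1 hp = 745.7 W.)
Convert to SI: W = 572.0 J, t = 9.0 s
P = W/t = 572.0/9.0 = 63.5556 W = 0.08523 hp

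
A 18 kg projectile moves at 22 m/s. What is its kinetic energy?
KE = ½mv² = ½(18)(22)² = 4356.0 J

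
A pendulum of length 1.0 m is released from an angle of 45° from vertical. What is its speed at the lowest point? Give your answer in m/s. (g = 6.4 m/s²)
h = L(1 − cosθ) = 1.0(1 − cos45°) = 0.292893 m
v = √(2gh) = √(2·6.4·0.292893) = 1.936 m/s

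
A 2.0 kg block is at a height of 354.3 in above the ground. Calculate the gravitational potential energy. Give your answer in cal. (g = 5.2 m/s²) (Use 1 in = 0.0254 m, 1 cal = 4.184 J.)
Convert to SI: m = 2.0 kg, h = 8.99922 m
PE = mgh = (2.0)(5.2)(8.99922) = 93.5919 J = 22.37 cal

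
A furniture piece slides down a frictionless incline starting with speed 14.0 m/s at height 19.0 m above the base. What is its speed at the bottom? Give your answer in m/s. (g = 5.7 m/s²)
½mv₀² + mgh = ½mv² ⇒ v = √(v₀² + 2gh) = √(14.0² + 2·5.7·19.0) = 20.31 m/s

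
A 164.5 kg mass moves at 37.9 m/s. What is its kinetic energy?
KE = ½mv² = ½(164.5)(37.9)² = 118100 J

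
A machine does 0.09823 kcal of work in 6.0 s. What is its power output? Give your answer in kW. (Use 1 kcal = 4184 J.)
Convert to SI: W = 410.994 J, t = 6.0 s
P = W/t = 410.994/6.0 = 68.4991 W = 0.0685 kW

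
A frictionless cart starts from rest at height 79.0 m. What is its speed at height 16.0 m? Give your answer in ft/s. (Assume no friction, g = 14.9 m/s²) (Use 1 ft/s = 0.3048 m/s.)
mgh₁ = mgh₂ + ½mv² ⇒ v = √(2g(h₁−h₂)) = √(2·14.9·63.0) = 43.329 m/s = 142.2 ft/s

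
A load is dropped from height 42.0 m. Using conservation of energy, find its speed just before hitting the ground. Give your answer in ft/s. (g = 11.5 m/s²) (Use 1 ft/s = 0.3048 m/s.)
mgh = ½mv² ⇒ v = √(2gh) = √(2·11.5·42.0) = 31.0805 m/s = 102.0 ft/s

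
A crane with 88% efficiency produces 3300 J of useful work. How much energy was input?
W_in = W_out/η = 3300/0.88 = 3750 J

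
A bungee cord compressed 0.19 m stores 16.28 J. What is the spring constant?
k = 2·PE/x² = 2·16.28/(0.19)² = 901.9 N/m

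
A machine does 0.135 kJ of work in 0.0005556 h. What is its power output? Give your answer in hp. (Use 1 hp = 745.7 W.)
Convert to SI: W = 135.0 J, t = 2.00016 s
P = W/t = 135.0/2.00016 = 67.4946 W = 0.09051 hp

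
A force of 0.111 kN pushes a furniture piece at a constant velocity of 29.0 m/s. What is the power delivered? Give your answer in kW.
Convert to SI: F = 111.0 N, v = 29.0 m/s
P = Fv = (111.0)(29.0) = 3219.0 W = 3.219 kW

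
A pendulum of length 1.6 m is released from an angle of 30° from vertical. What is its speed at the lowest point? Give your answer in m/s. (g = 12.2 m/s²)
h = L(1 − cosθ) = 1.6(1 − cos30°) = 0.214359 m
v = √(2gh) = √(2·12.2·0.214359) = 2.287 m/s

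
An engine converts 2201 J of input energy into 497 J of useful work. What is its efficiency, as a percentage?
η = W_out/W_in = 497/2201 = 22.58%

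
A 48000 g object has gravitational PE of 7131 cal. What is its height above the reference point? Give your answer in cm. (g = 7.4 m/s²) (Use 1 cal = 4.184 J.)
Convert to SI: m = 48.0 kg, PE = 29836.1 J
h = PE/(mg) = 29836.1/(48.0·7.4) = 83.998 m = 8400 cm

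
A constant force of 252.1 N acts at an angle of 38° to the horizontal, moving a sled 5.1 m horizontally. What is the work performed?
W = F·d·cosθ = (252.1)(5.1)cos(38°) = 1013 J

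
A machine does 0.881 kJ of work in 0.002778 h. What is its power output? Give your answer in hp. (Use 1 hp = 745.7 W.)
Convert to SI: W = 881.0 J, t = 10.0008 s
P = W/t = 881.0/10.0008 = 88.093 W = 0.1181 hp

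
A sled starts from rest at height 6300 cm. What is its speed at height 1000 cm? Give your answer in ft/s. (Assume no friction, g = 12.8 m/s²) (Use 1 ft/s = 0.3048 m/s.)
Convert to SI: h₁−h₂ = 53.0 m
mgh₁ = mgh₂ + ½mv² ⇒ v = √(2g(h₁−h₂)) = √(2·12.8·53.0) = 36.8348 m/s = 120.8 ft/s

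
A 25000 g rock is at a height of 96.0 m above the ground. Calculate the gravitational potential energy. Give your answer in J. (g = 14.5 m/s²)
Convert to SI: m = 25.0 kg, h = 96.0 m
PE = mgh = (25.0)(14.5)(96.0) = 34800 J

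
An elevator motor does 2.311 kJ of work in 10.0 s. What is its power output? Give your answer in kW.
Convert to SI: W = 2311.0 J, t = 10.0 s
P = W/t = 2311.0/10.0 = 231.1 W = 0.2311 kW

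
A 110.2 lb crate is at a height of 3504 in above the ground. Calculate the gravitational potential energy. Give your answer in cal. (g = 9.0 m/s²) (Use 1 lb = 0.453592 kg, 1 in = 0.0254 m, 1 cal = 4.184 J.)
Convert to SI: m = 49.9858 kg, h = 89.0016 m
PE = mgh = (49.9858)(9.0)(89.0016) = 40039.4 J = 9570 cal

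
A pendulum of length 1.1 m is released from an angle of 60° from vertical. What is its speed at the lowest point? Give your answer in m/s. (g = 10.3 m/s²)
h = L(1 − cosθ) = 1.1(1 − cos60°) = 0.55 m
v = √(2gh) = √(2·10.3·0.55) = 3.366 m/s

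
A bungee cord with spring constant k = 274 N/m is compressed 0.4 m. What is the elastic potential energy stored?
PE = ½kx² = ½(274)(0.4)² = 21.92 J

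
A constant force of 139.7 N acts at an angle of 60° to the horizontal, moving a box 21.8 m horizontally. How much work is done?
W = F·d·cosθ = (139.7)(21.8)cos(60°) = 1523 J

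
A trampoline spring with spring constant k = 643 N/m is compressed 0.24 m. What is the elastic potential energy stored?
PE = ½kx² = ½(643)(0.24)² = 18.52 J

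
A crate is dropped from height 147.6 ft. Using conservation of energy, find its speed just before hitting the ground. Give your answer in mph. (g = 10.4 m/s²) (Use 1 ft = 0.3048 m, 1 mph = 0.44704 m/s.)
Convert to SI: h = 44.9885 m
mgh = ½mv² ⇒ v = √(2gh) = √(2·10.4·44.9885) = 30.5902 m/s = 68.43 mph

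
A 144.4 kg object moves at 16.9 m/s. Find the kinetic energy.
KE = ½mv² = ½(144.4)(16.9)² = 20620 J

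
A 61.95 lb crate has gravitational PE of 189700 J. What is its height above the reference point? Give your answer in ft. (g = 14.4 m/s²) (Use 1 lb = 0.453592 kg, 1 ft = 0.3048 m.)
Convert to SI: m = 28.1 kg, PE = 189700 J
h = PE/(mg) = 189700/(28.1·14.4) = 468.811 m = 1538 ft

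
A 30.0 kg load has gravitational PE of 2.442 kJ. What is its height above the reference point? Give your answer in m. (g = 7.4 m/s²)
Convert to SI: m = 30.0 kg, PE = 2442.0 J
h = PE/(mg) = 2442.0/(30.0·7.4) = 11.0 m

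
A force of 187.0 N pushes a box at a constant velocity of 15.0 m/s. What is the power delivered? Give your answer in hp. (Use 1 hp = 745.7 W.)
P = Fv = (187.0)(15.0) = 2805.0 W = 3.762 hp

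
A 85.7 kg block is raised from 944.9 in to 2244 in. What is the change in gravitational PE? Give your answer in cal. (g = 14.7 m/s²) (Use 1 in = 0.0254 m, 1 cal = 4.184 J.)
Convert to SI: m = 85.7 kg, Δh = 32.9971 m
ΔPE = mgΔh = (85.7)(14.7)(32.9971) = 41569.5 J = 9935 cal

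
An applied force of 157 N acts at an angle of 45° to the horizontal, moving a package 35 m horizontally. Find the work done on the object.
W = F·d·cosθ = (157)(35)cos(45°) = 3886 J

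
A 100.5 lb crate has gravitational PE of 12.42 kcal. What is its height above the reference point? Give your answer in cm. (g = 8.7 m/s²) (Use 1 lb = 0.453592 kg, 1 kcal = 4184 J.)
Convert to SI: m = 45.586 kg, PE = 51965.3 J
h = PE/(mg) = 51965.3/(45.586·8.7) = 131.028 m = 13100 cm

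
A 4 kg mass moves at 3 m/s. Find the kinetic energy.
KE = ½mv² = ½(4)(3)² = 18.0 J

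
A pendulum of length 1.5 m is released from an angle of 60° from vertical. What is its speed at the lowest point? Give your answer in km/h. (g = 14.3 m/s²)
h = L(1 − cosθ) = 1.5(1 − cos60°) = 0.75 m
v = √(2gh) = √(2·14.3·0.75) = 4.63141 m/s = 16.67 km/h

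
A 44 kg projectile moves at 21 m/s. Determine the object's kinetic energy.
KE = ½mv² = ½(44)(21)² = 9702.0 J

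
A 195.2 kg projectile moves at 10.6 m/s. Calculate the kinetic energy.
KE = ½mv² = ½(195.2)(10.6)² = 10970 J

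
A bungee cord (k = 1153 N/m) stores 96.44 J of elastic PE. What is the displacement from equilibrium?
x = √(2·PE/k) = √(2·96.44/1153) = 0.409 m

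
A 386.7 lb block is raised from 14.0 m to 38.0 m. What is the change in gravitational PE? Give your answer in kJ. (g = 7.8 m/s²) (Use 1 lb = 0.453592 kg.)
Convert to SI: m = 175.404 kg, Δh = 24.0 m
ΔPE = mgΔh = (175.404)(7.8)(24.0) = 32835.6 J = 32.84 kJ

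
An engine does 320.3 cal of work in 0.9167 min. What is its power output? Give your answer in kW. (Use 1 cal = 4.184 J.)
Convert to SI: W = 1340.14 J, t = 55.002 s
P = W/t = 1340.14/55.002 = 24.3652 W = 0.02437 kW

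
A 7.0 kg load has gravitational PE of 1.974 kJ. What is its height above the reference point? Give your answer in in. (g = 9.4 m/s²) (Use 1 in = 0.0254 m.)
Convert to SI: m = 7.0 kg, PE = 1974.0 J
h = PE/(mg) = 1974.0/(7.0·9.4) = 30.0 m = 1181 in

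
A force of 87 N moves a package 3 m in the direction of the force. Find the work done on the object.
W = F·d = (87)(3) = 261.0 J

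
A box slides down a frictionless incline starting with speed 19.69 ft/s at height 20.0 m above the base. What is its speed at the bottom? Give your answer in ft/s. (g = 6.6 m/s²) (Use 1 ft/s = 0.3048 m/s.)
Convert to SI: v₀ = 6.00151 m/s, h = 20.0 m
½mv₀² + mgh = ½mv² ⇒ v = √(v₀² + 2gh) = √(6.00151² + 2·6.6·20.0) = 17.321 m/s = 56.83 ft/s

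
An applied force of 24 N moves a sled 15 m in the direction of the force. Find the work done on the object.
W = F·d = (24)(15) = 360.0 J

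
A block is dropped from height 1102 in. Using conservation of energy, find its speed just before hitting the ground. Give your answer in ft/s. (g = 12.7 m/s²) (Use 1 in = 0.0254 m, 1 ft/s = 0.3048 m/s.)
Convert to SI: h = 27.9908 m
mgh = ½mv² ⇒ v = √(2gh) = √(2·12.7·27.9908) = 26.664 m/s = 87.48 ft/s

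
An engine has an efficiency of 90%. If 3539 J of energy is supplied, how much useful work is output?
W_out = η·W_in = 0.9·3539 = 3185.1 J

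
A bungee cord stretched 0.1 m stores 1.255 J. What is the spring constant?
k = 2·PE/x² = 2·1.255/(0.1)² = 251.0 N/m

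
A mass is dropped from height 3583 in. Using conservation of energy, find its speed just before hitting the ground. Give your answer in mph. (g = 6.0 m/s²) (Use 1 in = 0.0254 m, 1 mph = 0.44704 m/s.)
Convert to SI: h = 91.0082 m
mgh = ½mv² ⇒ v = √(2gh) = √(2·6.0·91.0082) = 33.0469 m/s = 73.92 mph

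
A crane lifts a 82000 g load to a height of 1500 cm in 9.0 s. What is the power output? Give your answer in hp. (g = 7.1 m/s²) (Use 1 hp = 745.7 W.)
Convert to SI: m = 82.0 kg, h = 15.0 m, t = 9.0 s
P = mgh/t = (82.0)(7.1)(15.0)/9.0 = 970.333 W = 1.301 hp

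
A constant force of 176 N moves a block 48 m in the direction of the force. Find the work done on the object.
W = F·d = (176)(48) = 8448 J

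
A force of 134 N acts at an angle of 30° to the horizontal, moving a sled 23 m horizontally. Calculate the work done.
W = F·d·cosθ = (134)(23)cos(30°) = 2669 J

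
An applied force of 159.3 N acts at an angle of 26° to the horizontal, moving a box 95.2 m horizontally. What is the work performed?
W = F·d·cosθ = (159.3)(95.2)cos(26°) = 13630 J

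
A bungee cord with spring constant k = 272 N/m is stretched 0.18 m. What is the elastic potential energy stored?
PE = ½kx² = ½(272)(0.18)² = 4.406 J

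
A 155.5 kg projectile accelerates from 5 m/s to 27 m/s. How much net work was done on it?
W = ΔKE = ½m(v₂² − v₁²) = ½(155.5)(27² − 5²) = 54736.0 J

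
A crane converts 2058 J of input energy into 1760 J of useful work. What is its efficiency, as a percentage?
η = W_out/W_in = 1760/2058 = 85.52%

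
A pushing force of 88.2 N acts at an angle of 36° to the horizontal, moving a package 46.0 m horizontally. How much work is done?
W = F·d·cosθ = (88.2)(46.0)cos(36°) = 3282 J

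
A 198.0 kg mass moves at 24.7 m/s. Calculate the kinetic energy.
KE = ½mv² = ½(198.0)(24.7)² = 60400 J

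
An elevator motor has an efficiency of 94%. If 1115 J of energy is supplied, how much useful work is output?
W_out = η·W_in = 0.94·1115 = 1048.1 J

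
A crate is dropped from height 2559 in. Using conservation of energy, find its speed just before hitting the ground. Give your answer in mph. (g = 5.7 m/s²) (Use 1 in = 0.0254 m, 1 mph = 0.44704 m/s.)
Convert to SI: h = 64.9986 m
mgh = ½mv² ⇒ v = √(2gh) = √(2·5.7·64.9986) = 27.221 m/s = 60.89 mph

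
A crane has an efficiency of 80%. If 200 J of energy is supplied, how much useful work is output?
W_out = η·W_in = 0.8·200 = 160.0 J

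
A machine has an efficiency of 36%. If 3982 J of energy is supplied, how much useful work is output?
W_out = η·W_in = 0.36·3982 = 1433.52 J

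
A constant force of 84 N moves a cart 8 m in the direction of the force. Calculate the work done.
W = F·d = (84)(8) = 672.0 J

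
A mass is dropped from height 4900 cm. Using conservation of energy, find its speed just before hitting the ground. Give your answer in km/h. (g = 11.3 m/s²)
Convert to SI: h = 49.0 m
mgh = ½mv² ⇒ v = √(2gh) = √(2·11.3·49.0) = 33.2776 m/s = 119.8 km/h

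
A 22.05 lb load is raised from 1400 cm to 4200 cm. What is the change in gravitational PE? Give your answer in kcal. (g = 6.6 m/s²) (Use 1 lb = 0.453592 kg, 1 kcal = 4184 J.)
Convert to SI: m = 10.0017 kg, Δh = 28.0 m
ΔPE = mgΔh = (10.0017)(6.6)(28.0) = 1848.31 J = 0.4418 kcal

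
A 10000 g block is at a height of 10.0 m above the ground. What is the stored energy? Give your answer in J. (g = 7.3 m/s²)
Convert to SI: m = 10.0 kg, h = 10.0 m
PE = mgh = (10.0)(7.3)(10.0) = 730.0 J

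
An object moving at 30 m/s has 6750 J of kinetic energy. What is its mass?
m = 2·KE/v² = 2·6750/(30)² = 15.0 kg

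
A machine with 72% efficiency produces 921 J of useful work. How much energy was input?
W_in = W_out/η = 921/0.72 = 1279 J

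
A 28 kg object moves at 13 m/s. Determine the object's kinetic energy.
KE = ½mv² = ½(28)(13)² = 2366.0 J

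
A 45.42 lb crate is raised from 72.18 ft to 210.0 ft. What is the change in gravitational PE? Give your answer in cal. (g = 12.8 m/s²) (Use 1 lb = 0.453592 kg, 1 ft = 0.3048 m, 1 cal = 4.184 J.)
Convert to SI: m = 20.6021 kg, Δh = 42.0075 m
ΔPE = mgΔh = (20.6021)(12.8)(42.0075) = 11077.7 J = 2648 cal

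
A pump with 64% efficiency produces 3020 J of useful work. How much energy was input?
W_in = W_out/η = 3020/0.64 = 4719 J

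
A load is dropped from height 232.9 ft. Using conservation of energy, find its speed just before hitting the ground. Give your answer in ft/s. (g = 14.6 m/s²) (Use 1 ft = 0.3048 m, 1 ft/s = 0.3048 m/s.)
Convert to SI: h = 70.9879 m
mgh = ½mv² ⇒ v = √(2gh) = √(2·14.6·70.9879) = 45.5285 m/s = 149.4 ft/s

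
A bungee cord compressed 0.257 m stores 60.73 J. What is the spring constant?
k = 2·PE/x² = 2·60.73/(0.257)² = 1839 N/m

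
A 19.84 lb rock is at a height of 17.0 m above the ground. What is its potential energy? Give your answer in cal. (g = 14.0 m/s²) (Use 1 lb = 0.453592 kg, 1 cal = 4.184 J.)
Convert to SI: m = 8.99927 kg, h = 17.0 m
PE = mgh = (8.99927)(14.0)(17.0) = 2141.83 J = 511.9 cal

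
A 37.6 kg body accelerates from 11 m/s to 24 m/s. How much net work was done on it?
W = ΔKE = ½m(v₂² − v₁²) = ½(37.6)(24² − 11²) = 8554.0 J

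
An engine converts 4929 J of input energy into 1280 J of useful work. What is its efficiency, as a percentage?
η = W_out/W_in = 1280/4929 = 25.97%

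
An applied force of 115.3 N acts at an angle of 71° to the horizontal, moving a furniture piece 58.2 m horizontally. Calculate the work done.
W = F·d·cosθ = (115.3)(58.2)cos(71°) = 2185 J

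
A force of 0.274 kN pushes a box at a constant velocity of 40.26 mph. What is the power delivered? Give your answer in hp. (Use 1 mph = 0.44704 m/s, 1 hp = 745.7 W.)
Convert to SI: F = 274.0 N, v = 17.9978 m/s
P = Fv = (274.0)(17.9978) = 4931.41 W = 6.613 hp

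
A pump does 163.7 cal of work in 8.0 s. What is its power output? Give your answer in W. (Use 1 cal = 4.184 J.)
Convert to SI: W = 684.921 J, t = 8.0 s
P = W/t = 684.921/8.0 = 85.62 W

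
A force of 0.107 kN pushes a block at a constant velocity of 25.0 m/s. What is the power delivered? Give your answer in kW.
Convert to SI: F = 107.0 N, v = 25.0 m/s
P = Fv = (107.0)(25.0) = 2675.0 W = 2.675 kW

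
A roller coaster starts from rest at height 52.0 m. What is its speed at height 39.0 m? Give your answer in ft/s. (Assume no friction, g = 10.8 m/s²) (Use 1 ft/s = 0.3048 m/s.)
mgh₁ = mgh₂ + ½mv² ⇒ v = √(2g(h₁−h₂)) = √(2·10.8·13.0) = 16.7571 m/s = 54.98 ft/s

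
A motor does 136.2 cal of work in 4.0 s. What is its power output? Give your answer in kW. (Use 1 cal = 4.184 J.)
Convert to SI: W = 569.861 J, t = 4.0 s
P = W/t = 569.861/4.0 = 142.465 W = 0.1425 kW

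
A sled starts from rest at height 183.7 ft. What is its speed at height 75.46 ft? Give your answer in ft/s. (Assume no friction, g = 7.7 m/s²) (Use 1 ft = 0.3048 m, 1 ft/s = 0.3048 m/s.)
Convert to SI: h₁−h₂ = 32.9916 m
mgh₁ = mgh₂ + ½mv² ⇒ v = √(2g(h₁−h₂)) = √(2·7.7·32.9916) = 22.5404 m/s = 73.95 ft/s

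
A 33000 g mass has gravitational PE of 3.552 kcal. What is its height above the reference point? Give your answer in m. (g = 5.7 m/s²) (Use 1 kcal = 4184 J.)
Convert to SI: m = 33.0 kg, PE = 14861.6 J
h = PE/(mg) = 14861.6/(33.0·5.7) = 79.01 m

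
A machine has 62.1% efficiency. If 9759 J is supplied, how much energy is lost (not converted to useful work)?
W_lost = W_in(1 − η) = 9759·(1 − 0.621) = 3699 J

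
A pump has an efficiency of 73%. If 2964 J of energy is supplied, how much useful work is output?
W_out = η·W_in = 0.73·2964 = 2163.72 J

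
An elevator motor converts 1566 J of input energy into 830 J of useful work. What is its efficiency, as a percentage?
η = W_out/W_in = 830/1566 = 53.0%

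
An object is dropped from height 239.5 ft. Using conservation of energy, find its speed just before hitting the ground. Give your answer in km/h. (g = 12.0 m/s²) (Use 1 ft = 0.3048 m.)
Convert to SI: h = 72.9996 m
mgh = ½mv² ⇒ v = √(2gh) = √(2·12.0·72.9996) = 41.8568 m/s = 150.7 km/h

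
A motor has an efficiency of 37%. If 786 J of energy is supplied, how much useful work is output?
W_out = η·W_in = 0.37·786 = 290.82 J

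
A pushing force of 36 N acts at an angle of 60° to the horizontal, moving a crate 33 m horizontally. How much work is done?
W = F·d·cosθ = (36)(33)cos(60°) = 594.0 J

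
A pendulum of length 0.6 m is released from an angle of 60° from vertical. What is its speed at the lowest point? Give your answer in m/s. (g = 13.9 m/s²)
h = L(1 − cosθ) = 0.6(1 − cos60°) = 0.3 m
v = √(2gh) = √(2·13.9·0.3) = 2.888 m/s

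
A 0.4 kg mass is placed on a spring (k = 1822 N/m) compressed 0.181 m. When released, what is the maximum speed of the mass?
½kx² = ½mv² ⇒ v = x√(k/m) = (0.181)√(1822/0.4) = 12.22 m/s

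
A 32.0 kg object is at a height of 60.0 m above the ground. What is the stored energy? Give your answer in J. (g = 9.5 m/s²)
PE = mgh = (32.0)(9.5)(60.0) = 18240 J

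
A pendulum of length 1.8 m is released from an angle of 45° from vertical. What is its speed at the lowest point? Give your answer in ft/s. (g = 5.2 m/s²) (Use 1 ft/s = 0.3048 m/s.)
h = L(1 − cosθ) = 1.8(1 − cos45°) = 0.527208 m
v = √(2gh) = √(2·5.2·0.527208) = 2.34157 m/s = 7.682 ft/s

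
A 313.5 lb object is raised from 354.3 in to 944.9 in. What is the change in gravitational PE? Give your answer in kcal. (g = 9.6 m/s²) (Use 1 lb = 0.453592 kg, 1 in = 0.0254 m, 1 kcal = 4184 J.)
Convert to SI: m = 142.201 kg, Δh = 15.0012 m
ΔPE = mgΔh = (142.201)(9.6)(15.0012) = 20478.7 J = 4.895 kcal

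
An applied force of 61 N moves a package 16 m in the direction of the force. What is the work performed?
W = F·d = (61)(16) = 976.0 J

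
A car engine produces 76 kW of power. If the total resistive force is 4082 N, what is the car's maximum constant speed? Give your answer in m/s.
P = Fv ⇒ v = P/F = 76000 W/4082.0 N = 18.62 m/s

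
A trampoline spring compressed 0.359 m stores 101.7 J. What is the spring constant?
k = 2·PE/x² = 2·101.7/(0.359)² = 1578 N/m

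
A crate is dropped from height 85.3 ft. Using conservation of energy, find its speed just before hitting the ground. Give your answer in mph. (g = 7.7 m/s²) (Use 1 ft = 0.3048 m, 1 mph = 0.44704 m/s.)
Convert to SI: h = 25.9994 m
mgh = ½mv² ⇒ v = √(2gh) = √(2·7.7·25.9994) = 20.0098 m/s = 44.76 mph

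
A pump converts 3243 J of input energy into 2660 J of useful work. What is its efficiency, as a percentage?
η = W_out/W_in = 2660/3243 = 82.02%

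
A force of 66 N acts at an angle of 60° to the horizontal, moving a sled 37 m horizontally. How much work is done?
W = F·d·cosθ = (66)(37)cos(60°) = 1221 J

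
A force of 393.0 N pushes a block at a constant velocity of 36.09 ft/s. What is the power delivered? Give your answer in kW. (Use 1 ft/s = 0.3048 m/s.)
Convert to SI: F = 393.0 N, v = 11.0002 m/s
P = Fv = (393.0)(11.0002) = 4323.09 W = 4.323 kW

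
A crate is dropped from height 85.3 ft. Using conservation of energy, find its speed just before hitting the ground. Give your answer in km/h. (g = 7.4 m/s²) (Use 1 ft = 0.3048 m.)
Convert to SI: h = 25.9994 m
mgh = ½mv² ⇒ v = √(2gh) = √(2·7.4·25.9994) = 19.6161 m/s = 70.62 km/h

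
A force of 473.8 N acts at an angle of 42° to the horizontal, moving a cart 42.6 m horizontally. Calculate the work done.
W = F·d·cosθ = (473.8)(42.6)cos(42°) = 15000 J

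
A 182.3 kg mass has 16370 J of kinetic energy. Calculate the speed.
v = √(2·KE/m) = √(2·16370/182.3) = 13.4 m/s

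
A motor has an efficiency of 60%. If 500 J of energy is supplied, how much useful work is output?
W_out = η·W_in = 0.6·500 = 300.0 J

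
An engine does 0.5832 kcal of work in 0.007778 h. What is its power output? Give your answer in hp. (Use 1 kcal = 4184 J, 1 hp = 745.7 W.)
Convert to SI: W = 2440.11 J, t = 28.0008 s
P = W/t = 2440.11/28.0008 = 87.1443 W = 0.1169 hp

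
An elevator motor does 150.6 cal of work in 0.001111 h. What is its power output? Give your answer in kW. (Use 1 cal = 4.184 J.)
Convert to SI: W = 630.11 J, t = 3.9996 s
P = W/t = 630.11/3.9996 = 157.543 W = 0.1575 kW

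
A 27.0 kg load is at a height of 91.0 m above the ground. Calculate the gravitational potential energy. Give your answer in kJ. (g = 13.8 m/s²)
PE = mgh = (27.0)(13.8)(91.0) = 33906.6 J = 33.91 kJ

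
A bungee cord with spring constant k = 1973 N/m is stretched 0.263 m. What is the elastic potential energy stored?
PE = ½kx² = ½(1973)(0.263)² = 68.24 J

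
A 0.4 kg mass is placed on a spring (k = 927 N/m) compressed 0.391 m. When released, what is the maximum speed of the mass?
½kx² = ½mv² ⇒ v = x√(k/m) = (0.391)√(927/0.4) = 18.82 m/s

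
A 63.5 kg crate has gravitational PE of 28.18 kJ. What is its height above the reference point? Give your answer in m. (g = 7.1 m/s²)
Convert to SI: m = 63.5 kg, PE = 28180.0 J
h = PE/(mg) = 28180.0/(63.5·7.1) = 62.5 m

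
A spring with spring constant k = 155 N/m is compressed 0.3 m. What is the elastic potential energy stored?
PE = ½kx² = ½(155)(0.3)² = 6.975 J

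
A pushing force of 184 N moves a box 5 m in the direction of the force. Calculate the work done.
W = F·d = (184)(5) = 920.0 J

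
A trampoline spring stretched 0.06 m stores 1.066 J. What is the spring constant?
k = 2·PE/x² = 2·1.066/(0.06)² = 592.2 N/m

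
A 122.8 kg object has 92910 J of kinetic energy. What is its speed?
v = √(2·KE/m) = √(2·92910/122.8) = 38.9 m/s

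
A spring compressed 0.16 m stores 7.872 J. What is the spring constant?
k = 2·PE/x² = 2·7.872/(0.16)² = 615.0 N/m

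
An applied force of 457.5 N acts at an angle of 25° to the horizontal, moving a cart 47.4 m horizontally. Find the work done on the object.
W = F·d·cosθ = (457.5)(47.4)cos(25°) = 19650 J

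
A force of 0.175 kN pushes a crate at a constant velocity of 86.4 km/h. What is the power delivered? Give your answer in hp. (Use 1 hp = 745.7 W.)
Convert to SI: F = 175.0 N, v = 24.0 m/s
P = Fv = (175.0)(24.0) = 4200.0 W = 5.632 hp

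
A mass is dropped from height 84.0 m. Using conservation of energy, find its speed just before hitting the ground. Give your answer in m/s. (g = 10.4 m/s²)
mgh = ½mv² ⇒ v = √(2gh) = √(2·10.4·84.0) = 41.8 m/s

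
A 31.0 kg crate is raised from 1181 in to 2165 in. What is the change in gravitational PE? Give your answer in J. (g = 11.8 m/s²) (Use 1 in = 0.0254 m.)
Convert to SI: m = 31.0 kg, Δh = 24.9936 m
ΔPE = mgΔh = (31.0)(11.8)(24.9936) = 9143 J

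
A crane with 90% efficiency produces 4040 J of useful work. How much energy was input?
W_in = W_out/η = 4040/0.9 = 4489 J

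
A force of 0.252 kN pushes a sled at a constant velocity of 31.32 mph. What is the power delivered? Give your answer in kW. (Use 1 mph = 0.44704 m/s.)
Convert to SI: F = 252.0 N, v = 14.0013 m/s
P = Fv = (252.0)(14.0013) = 3528.33 W = 3.528 kW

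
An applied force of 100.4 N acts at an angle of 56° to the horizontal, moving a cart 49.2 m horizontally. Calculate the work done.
W = F·d·cosθ = (100.4)(49.2)cos(56°) = 2762 J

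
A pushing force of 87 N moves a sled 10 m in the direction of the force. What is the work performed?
W = F·d = (87)(10) = 870.0 J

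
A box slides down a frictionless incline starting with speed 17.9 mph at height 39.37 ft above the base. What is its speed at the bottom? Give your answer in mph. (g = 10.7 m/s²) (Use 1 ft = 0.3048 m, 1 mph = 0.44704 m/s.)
Convert to SI: v₀ = 8.00202 m/s, h = 12.0 m
½mv₀² + mgh = ½mv² ⇒ v = √(v₀² + 2gh) = √(8.00202² + 2·10.7·12.0) = 17.9118 m/s = 40.07 mph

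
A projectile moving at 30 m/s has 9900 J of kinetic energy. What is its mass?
m = 2·KE/v² = 2·9900/(30)² = 22.0 kg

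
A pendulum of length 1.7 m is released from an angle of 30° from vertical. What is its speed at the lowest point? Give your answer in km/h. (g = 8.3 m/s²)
h = L(1 − cosθ) = 1.7(1 − cos30°) = 0.227757 m
v = √(2gh) = √(2·8.3·0.227757) = 1.94442 m/s = 7.0 km/h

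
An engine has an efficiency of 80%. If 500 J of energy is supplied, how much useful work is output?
W_out = η·W_in = 0.8·500 = 400.0 J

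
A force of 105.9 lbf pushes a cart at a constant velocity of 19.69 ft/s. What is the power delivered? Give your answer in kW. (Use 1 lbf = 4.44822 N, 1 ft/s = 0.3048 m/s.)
Convert to SI: F = 471.066 N, v = 6.00151 m/s
P = Fv = (471.066)(6.00151) = 2827.11 W = 2.827 kW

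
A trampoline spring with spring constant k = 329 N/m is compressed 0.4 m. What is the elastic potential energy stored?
PE = ½kx² = ½(329)(0.4)² = 26.32 J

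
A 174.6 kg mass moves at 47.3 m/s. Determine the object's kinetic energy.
KE = ½mv² = ½(174.6)(47.3)² = 195300 J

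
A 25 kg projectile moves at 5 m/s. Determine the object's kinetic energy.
KE = ½mv² = ½(25)(5)² = 312.5 J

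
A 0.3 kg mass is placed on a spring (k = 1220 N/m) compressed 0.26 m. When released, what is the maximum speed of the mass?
½kx² = ½mv² ⇒ v = x√(k/m) = (0.26)√(1220/0.3) = 16.58 m/s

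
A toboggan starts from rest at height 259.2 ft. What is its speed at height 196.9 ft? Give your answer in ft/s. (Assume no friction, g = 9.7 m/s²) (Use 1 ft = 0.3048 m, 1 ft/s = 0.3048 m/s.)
Convert to SI: h₁−h₂ = 18.989 m
mgh₁ = mgh₂ + ½mv² ⇒ v = √(2g(h₁−h₂)) = √(2·9.7·18.989) = 19.1934 m/s = 62.97 ft/s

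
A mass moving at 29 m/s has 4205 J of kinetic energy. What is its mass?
m = 2·KE/v² = 2·4205/(29)² = 10.0 kg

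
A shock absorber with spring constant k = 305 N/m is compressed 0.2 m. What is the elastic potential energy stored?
PE = ½kx² = ½(305)(0.2)² = 6.1 J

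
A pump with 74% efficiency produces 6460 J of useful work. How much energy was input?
W_in = W_out/η = 6460/0.74 = 8730 J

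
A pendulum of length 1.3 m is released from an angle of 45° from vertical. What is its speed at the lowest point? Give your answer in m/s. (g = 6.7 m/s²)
h = L(1 − cosθ) = 1.3(1 − cos45°) = 0.380761 m
v = √(2gh) = √(2·6.7·0.380761) = 2.259 m/s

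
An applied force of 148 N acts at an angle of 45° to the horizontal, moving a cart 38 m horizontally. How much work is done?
W = F·d·cosθ = (148)(38)cos(45°) = 3977 J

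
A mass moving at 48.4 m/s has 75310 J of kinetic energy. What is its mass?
m = 2·KE/v² = 2·75310/(48.4)² = 64.3 kg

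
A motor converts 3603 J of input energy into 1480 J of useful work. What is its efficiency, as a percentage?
η = W_out/W_in = 1480/3603 = 41.08%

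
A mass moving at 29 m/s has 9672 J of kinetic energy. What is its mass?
m = 2·KE/v² = 2·9672/(29)² = 23.0 kg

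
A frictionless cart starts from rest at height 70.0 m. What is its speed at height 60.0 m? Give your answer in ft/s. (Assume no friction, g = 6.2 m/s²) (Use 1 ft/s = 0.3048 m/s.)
mgh₁ = mgh₂ + ½mv² ⇒ v = √(2g(h₁−h₂)) = √(2·6.2·10.0) = 11.1355 m/s = 36.53 ft/s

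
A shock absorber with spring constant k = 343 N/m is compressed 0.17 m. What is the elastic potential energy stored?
PE = ½kx² = ½(343)(0.17)² = 4.956 J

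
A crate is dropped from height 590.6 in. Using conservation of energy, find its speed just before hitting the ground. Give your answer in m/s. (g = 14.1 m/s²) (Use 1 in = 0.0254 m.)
Convert to SI: h = 15.0012 m
mgh = ½mv² ⇒ v = √(2gh) = √(2·14.1·15.0012) = 20.57 m/s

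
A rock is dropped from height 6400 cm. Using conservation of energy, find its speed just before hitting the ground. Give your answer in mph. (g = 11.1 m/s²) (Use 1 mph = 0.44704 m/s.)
Convert to SI: h = 64.0 m
mgh = ½mv² ⇒ v = √(2gh) = √(2·11.1·64.0) = 37.6935 m/s = 84.32 mph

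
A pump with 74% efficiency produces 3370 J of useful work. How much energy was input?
W_in = W_out/η = 3370/0.74 = 4554 J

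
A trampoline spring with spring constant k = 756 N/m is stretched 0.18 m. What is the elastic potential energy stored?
PE = ½kx² = ½(756)(0.18)² = 12.25 J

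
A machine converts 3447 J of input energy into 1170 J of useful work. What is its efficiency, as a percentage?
η = W_out/W_in = 1170/3447 = 33.94%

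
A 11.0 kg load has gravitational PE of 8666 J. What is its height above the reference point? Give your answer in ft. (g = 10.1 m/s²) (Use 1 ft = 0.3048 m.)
h = PE/(mg) = 8666.0/(11.0·10.1) = 78.0018 m = 255.9 ft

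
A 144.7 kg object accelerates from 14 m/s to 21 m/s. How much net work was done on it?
W = ΔKE = ½m(v₂² − v₁²) = ½(144.7)(21² − 14²) = 17725.75 J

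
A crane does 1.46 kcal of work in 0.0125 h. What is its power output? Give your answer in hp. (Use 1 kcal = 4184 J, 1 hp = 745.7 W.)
Convert to SI: W = 6108.64 J, t = 45.0 s
P = W/t = 6108.64/45.0 = 135.748 W = 0.182 hp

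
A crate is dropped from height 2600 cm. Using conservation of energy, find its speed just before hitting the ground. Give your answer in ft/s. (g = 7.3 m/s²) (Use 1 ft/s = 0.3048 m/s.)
Convert to SI: h = 26.0 m
mgh = ½mv² ⇒ v = √(2gh) = √(2·7.3·26.0) = 19.4833 m/s = 63.92 ft/s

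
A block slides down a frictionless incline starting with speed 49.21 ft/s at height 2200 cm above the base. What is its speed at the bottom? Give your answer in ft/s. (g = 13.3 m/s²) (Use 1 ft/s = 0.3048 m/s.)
Convert to SI: v₀ = 14.9992 m/s, h = 22.0 m
½mv₀² + mgh = ½mv² ⇒ v = √(v₀² + 2gh) = √(14.9992² + 2·13.3·22.0) = 28.4636 m/s = 93.38 ft/s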